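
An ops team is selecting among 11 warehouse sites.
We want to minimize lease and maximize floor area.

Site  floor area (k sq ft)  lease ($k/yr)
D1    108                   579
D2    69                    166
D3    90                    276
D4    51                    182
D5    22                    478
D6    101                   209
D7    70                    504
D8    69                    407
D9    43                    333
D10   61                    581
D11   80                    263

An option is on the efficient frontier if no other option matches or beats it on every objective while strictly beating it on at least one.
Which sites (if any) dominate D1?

D2: worse on floor area (69 vs 108).
D3: worse on floor area (90 vs 108).
D4: worse on floor area (51 vs 108).
D5: worse on floor area (22 vs 108).
D6: worse on floor area (101 vs 108).
D7: worse on floor area (70 vs 108).
D8: worse on floor area (69 vs 108).
D9: worse on floor area (43 vs 108).
D10: worse on floor area (61 vs 108).
D11: worse on floor area (80 vs 108).
No option dominates D1.

none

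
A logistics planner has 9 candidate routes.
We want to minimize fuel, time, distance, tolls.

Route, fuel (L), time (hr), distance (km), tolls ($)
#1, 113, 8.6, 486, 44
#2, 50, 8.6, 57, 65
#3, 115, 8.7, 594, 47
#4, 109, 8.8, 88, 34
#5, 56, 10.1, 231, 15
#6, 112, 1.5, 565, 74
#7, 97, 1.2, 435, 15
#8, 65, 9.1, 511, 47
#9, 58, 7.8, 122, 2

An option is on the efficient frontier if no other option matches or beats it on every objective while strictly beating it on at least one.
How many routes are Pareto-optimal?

5

#1: dominated by #7 (fuel 97≤113, time 1.2≤8.6, distance 435≤486, tolls 15≤44).
#2: not dominated (best fuel).
#3: dominated by #1 (fuel 113≤115, time 8.6≤8.7, distance 486≤594, tolls 44≤47).
#4: not dominated.
#5: not dominated.
#6: dominated by #7 (fuel 97≤112, time 1.2≤1.5, distance 435≤565, tolls 15≤74).
#7: not dominated (best time).
#8: dominated by #9 (fuel 58≤65, time 7.8≤9.1, distance 122≤511, tolls 2≤47).
#9: not dominated (best tolls).
Pareto-optimal: #2, #4, #5, #7, #9 → 5.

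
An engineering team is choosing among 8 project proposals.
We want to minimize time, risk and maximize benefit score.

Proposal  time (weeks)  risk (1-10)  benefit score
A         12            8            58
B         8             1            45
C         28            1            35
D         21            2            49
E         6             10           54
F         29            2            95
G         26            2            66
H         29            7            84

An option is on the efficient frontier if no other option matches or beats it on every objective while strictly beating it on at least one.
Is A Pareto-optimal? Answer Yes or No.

Yes

B: worse on benefit score (45 vs 58).
C: worse on time (28 vs 12).
D: worse on time (21 vs 12).
E: worse on risk (10 vs 8).
F: worse on time (29 vs 12).
G: worse on time (26 vs 12).
H: worse on time (29 vs 12).
No option is at least as good as A on every objective and strictly better on one.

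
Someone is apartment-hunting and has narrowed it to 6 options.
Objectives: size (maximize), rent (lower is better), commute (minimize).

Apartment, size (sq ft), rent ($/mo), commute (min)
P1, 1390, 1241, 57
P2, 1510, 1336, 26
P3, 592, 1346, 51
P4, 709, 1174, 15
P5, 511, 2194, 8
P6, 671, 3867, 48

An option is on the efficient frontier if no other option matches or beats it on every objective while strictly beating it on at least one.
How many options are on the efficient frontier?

P1: not dominated.
P2: not dominated (best size).
P3: dominated by P2 (size 1510≥592, rent 1336≤1346, commute 26≤51).
P4: not dominated (best rent).
P5: not dominated (best commute).
P6: dominated by P2 (size 1510≥671, rent 1336≤3867, commute 26≤48).
Pareto-optimal: P1, P2, P4, P5 → 4.

4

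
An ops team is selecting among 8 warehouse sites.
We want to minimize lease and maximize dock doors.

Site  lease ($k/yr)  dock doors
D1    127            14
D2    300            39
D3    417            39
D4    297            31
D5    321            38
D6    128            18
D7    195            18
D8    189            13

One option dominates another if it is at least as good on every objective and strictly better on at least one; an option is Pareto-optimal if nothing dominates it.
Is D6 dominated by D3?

D3 vs D6: D3 is worse on lease (417 vs 128), so it does not dominate D6.

No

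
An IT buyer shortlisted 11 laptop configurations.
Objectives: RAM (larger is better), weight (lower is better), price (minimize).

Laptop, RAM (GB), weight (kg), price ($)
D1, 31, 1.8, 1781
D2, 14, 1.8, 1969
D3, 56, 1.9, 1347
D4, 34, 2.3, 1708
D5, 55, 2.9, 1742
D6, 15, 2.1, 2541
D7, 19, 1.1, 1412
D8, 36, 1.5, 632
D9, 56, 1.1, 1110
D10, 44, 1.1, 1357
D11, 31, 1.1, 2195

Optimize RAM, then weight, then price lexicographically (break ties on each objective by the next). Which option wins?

D9

First maximize RAM: best is 56, kept {D3, D9}.
Then minimize weight: best is 1.1, kept {D9}.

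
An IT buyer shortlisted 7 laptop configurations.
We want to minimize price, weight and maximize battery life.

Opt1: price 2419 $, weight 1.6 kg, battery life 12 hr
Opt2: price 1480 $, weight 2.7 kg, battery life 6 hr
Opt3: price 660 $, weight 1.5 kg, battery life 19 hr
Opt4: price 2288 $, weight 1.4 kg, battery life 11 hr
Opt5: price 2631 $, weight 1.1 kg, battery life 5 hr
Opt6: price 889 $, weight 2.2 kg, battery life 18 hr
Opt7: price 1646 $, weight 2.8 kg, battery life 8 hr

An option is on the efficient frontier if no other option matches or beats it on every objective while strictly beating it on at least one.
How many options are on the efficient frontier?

Opt1: dominated by Opt3 (price 660≤2419, weight 1.5≤1.6, battery life 19≥12).
Opt2: dominated by Opt3 (price 660≤1480, weight 1.5≤2.7, battery life 19≥6).
Opt3: not dominated (best price).
Opt4: not dominated.
Opt5: not dominated (best weight).
Opt6: dominated by Opt3 (price 660≤889, weight 1.5≤2.2, battery life 19≥18).
Opt7: dominated by Opt3 (price 660≤1646, weight 1.5≤2.8, battery life 19≥8).
Pareto-optimal: Opt3, Opt4, Opt5 → 3.

3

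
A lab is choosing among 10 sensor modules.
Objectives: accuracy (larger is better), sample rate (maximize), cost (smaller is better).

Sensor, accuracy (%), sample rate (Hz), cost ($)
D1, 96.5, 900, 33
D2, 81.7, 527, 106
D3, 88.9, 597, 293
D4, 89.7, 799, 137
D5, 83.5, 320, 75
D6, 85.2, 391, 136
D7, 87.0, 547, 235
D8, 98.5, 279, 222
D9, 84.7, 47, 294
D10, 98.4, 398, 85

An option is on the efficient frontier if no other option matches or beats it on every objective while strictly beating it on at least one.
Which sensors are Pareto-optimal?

D1, D8, D10

D1: not dominated (best sample rate).
D2: dominated by D1 (accuracy 96.5≥81.7, sample rate 900≥527, cost 33≤106).
D3: dominated by D1 (accuracy 96.5≥88.9, sample rate 900≥597, cost 33≤293).
D4: dominated by D1 (accuracy 96.5≥89.7, sample rate 900≥799, cost 33≤137).
D5: dominated by D1 (accuracy 96.5≥83.5, sample rate 900≥320, cost 33≤75).
D6: dominated by D1 (accuracy 96.5≥85.2, sample rate 900≥391, cost 33≤136).
D7: dominated by D1 (accuracy 96.5≥87.0, sample rate 900≥547, cost 33≤235).
D8: not dominated (best accuracy).
D9: dominated by D1 (accuracy 96.5≥84.7, sample rate 900≥47, cost 33≤294).
D10: not dominated.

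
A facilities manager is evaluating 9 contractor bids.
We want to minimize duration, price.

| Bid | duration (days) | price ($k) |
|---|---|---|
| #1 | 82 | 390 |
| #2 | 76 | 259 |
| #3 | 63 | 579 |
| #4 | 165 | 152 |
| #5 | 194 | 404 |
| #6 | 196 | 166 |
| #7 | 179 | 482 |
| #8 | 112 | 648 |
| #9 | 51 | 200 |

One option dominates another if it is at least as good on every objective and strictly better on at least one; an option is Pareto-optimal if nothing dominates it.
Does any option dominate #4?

#1: worse on price (390 vs 152).
#2: worse on price (259 vs 152).
#3: worse on price (579 vs 152).
#5: worse on duration (194 vs 165).
#6: worse on duration (196 vs 165).
#7: worse on duration (179 vs 165).
#8: worse on price (648 vs 152).
#9: worse on price (200 vs 152).
No option is at least as good as #4 on every objective and strictly better on one.

No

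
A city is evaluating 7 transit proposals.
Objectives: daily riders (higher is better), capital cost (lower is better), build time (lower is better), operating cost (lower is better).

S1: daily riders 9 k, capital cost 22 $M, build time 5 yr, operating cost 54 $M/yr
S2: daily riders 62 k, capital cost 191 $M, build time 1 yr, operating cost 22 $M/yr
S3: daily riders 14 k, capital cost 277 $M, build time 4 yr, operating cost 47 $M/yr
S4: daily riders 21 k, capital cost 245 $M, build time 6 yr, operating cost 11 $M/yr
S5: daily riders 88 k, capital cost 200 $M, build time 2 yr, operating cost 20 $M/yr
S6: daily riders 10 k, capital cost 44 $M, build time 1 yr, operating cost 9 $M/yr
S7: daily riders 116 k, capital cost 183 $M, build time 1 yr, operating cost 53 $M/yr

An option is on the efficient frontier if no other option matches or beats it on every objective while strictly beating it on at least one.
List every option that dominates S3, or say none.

S2, S5

S2: daily riders 62≥14, capital cost 191≤277, build time 1≤4, operating cost 22≤47 — dominates S3.
S5: daily riders 88≥14, capital cost 200≤277, build time 2≤4, operating cost 20≤47 — dominates S3.
Others (S1, S4, S6, S7) are each worse than S3 on at least one objective.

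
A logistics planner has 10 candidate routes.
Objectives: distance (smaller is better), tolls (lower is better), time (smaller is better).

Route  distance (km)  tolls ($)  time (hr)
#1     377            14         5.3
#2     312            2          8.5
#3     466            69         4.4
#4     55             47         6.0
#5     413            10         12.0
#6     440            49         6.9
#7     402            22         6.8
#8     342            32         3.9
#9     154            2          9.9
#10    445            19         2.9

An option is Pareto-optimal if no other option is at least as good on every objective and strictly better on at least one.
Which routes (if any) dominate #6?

#1, #4, #7, #8

#1: distance 377≤440, tolls 14≤49, time 5.3≤6.9 — dominates #6.
#4: distance 55≤440, tolls 47≤49, time 6.0≤6.9 — dominates #6.
#7: distance 402≤440, tolls 22≤49, time 6.8≤6.9 — dominates #6.
#8: distance 342≤440, tolls 32≤49, time 3.9≤6.9 — dominates #6.
Others (#2, #3, #5, #9, #10) are each worse than #6 on at least one objective.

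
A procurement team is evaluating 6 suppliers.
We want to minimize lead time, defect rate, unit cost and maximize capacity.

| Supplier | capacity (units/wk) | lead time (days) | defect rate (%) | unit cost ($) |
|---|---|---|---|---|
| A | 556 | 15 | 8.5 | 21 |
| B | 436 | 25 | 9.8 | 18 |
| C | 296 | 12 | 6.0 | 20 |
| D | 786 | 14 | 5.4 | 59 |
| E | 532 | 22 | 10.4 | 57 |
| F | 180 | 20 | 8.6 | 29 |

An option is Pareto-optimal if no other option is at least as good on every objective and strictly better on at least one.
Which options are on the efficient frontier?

A, B, C, D

A: not dominated.
B: not dominated (best unit cost).
C: not dominated (best lead time).
D: not dominated (best capacity).
E: dominated by A (capacity 556≥532, lead time 15≤22, defect rate 8.5≤10.4, unit cost 21≤57).
F: dominated by A (capacity 556≥180, lead time 15≤20, defect rate 8.5≤8.6, unit cost 21≤29).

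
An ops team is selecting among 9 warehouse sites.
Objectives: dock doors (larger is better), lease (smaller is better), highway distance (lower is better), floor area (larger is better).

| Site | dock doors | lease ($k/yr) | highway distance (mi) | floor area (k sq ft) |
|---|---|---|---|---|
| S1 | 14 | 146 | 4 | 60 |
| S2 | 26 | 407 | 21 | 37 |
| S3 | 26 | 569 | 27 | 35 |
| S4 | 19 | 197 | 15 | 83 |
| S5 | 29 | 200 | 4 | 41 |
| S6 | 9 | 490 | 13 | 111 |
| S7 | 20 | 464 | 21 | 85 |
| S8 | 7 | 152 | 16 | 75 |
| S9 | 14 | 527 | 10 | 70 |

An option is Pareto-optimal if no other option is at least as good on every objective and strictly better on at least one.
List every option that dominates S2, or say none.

S5: dock doors 29≥26, lease 200≤407, highway distance 4≤21, floor area 41≥37 — dominates S2.
Others (S1, S3, S4, S6, S7, S8, S9) are each worse than S2 on at least one objective.

S5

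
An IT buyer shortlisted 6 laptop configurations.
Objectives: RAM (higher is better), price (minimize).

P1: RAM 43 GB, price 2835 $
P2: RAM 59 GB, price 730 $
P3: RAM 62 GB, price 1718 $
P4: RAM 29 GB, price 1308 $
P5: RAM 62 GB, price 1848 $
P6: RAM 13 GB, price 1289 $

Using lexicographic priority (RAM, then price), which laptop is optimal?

First maximize RAM: best is 62, kept {P3, P5}.
Then minimize price: best is 1718, kept {P3}.

P3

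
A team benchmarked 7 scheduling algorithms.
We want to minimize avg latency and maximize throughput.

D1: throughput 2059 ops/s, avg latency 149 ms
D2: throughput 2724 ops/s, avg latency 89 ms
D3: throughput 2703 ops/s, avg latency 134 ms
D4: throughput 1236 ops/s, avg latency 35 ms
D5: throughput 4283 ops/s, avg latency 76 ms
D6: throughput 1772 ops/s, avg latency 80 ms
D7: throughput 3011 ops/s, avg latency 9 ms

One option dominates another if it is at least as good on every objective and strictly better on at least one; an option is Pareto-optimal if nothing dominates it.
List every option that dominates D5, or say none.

none

D1: worse on throughput (2059 vs 4283).
D2: worse on throughput (2724 vs 4283).
D3: worse on throughput (2703 vs 4283).
D4: worse on throughput (1236 vs 4283).
D6: worse on throughput (1772 vs 4283).
D7: worse on throughput (3011 vs 4283).
No option dominates D5.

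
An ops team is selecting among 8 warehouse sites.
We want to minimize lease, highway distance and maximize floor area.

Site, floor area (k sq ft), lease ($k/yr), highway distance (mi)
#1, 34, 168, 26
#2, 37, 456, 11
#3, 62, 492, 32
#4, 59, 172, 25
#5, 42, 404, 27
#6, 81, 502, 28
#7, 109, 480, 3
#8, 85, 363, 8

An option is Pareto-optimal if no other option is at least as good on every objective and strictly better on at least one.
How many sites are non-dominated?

#1: not dominated (best lease).
#2: dominated by #8 (floor area 85≥37, lease 363≤456, highway distance 8≤11).
#3: dominated by #7 (floor area 109≥62, lease 480≤492, highway distance 3≤32).
#4: not dominated.
#5: dominated by #4 (floor area 59≥42, lease 172≤404, highway distance 25≤27).
#6: dominated by #7 (floor area 109≥81, lease 480≤502, highway distance 3≤28).
#7: not dominated (best floor area).
#8: not dominated.
Pareto-optimal: #1, #4, #7, #8 → 4.

4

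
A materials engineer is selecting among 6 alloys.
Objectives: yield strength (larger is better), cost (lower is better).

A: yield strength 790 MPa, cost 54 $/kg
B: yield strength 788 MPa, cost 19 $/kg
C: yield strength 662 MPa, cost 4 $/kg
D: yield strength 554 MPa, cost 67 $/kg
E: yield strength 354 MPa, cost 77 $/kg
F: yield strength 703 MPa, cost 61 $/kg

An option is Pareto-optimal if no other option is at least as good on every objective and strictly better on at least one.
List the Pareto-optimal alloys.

A: not dominated (best yield strength).
B: not dominated.
C: not dominated (best cost).
D: dominated by A (yield strength 790≥554, cost 54≤67).
E: dominated by A (yield strength 790≥354, cost 54≤77).
F: dominated by A (yield strength 790≥703, cost 54≤61).

A, B, C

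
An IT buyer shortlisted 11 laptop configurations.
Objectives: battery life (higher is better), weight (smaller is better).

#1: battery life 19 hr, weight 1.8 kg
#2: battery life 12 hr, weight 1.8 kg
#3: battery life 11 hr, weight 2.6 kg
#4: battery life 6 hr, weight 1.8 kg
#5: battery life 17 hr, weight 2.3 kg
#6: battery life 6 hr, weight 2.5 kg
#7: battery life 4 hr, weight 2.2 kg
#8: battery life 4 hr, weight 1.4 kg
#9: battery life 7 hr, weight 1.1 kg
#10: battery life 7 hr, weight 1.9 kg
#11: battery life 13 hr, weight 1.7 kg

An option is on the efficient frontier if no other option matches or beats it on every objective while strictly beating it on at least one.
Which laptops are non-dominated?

#1, #9, #11

#1: not dominated (best battery life).
#2: dominated by #1 (battery life 19≥12, weight 1.8≤1.8).
#3: dominated by #1 (battery life 19≥11, weight 1.8≤2.6).
#4: dominated by #1 (battery life 19≥6, weight 1.8≤1.8).
#5: dominated by #1 (battery life 19≥17, weight 1.8≤2.3).
#6: dominated by #1 (battery life 19≥6, weight 1.8≤2.5).
#7: dominated by #1 (battery life 19≥4, weight 1.8≤2.2).
#8: dominated by #9 (battery life 7≥4, weight 1.1≤1.4).
#9: not dominated (best weight).
#10: dominated by #1 (battery life 19≥7, weight 1.8≤1.9).
#11: not dominated.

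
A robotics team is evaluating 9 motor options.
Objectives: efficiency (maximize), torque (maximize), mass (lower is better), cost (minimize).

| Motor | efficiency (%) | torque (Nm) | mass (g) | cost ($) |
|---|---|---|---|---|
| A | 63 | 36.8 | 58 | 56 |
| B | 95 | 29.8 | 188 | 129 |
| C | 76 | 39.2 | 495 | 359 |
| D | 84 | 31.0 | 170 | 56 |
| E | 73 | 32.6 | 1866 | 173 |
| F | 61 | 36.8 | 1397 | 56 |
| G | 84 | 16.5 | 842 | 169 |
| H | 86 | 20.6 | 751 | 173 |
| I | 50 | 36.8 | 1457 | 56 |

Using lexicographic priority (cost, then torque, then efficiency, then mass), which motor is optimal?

A

First minimize cost: best is 56, kept {A, D, F, I}.
Then maximize torque: best is 36.8, kept {A, F, I}.
Then maximize efficiency: best is 63, kept {A}.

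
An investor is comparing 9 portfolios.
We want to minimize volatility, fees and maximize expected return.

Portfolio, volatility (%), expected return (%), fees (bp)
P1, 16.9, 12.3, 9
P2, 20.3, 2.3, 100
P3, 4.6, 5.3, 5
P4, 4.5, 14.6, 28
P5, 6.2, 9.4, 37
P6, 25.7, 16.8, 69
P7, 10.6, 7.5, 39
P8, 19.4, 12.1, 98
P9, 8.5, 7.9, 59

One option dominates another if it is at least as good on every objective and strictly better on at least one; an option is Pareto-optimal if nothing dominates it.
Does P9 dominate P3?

No

P9 vs P3: P9 is worse on volatility (8.5 vs 4.6), so it does not dominate P3.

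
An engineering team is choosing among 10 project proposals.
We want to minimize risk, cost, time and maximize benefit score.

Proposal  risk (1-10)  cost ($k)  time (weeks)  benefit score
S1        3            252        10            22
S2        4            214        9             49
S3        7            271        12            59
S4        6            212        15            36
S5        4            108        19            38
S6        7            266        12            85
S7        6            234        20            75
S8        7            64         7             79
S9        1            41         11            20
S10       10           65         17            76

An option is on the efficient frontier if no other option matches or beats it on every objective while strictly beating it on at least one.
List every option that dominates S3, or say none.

S6, S8

S6: risk 7≤7, cost 266≤271, time 12≤12, benefit score 85≥59 — dominates S3.
S8: risk 7≤7, cost 64≤271, time 7≤12, benefit score 79≥59 — dominates S3.
Others (S1, S2, S4, S5, S7, S9, S10) are each worse than S3 on at least one objective.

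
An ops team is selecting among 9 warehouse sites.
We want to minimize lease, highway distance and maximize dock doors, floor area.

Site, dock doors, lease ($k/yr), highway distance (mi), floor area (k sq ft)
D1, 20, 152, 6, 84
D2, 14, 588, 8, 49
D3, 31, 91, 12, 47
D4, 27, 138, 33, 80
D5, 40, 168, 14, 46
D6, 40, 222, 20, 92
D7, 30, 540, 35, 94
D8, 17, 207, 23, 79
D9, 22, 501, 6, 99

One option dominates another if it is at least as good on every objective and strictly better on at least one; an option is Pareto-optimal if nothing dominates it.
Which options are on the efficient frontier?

D1, D3, D4, D5, D6, D7, D9

D1: not dominated.
D2: dominated by D1 (dock doors 20≥14, lease 152≤588, highway distance 6≤8, floor area 84≥49).
D3: not dominated (best lease).
D4: not dominated.
D5: not dominated.
D6: not dominated.
D7: not dominated.
D8: dominated by D1 (dock doors 20≥17, lease 152≤207, highway distance 6≤23, floor area 84≥79).
D9: not dominated (best floor area).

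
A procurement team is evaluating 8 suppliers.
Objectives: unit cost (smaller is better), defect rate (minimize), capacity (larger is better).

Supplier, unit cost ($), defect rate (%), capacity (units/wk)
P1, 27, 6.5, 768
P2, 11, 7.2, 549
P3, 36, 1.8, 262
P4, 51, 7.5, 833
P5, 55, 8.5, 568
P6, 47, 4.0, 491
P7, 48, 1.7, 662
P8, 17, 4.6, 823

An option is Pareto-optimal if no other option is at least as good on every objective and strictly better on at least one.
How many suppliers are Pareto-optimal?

6

P1: dominated by P8 (unit cost 17≤27, defect rate 4.6≤6.5, capacity 823≥768).
P2: not dominated (best unit cost).
P3: not dominated.
P4: not dominated (best capacity).
P5: dominated by P1 (unit cost 27≤55, defect rate 6.5≤8.5, capacity 768≥568).
P6: not dominated.
P7: not dominated (best defect rate).
P8: not dominated.
Pareto-optimal: P2, P3, P4, P6, P7, P8 → 6.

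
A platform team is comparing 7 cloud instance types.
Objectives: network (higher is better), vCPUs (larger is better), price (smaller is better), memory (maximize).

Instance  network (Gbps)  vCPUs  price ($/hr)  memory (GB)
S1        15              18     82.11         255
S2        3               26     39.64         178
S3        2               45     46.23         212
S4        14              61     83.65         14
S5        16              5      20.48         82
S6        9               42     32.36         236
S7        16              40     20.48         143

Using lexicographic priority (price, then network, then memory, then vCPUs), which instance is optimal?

First minimize price: best is 20.48, kept {S5, S7}.
Then maximize network: best is 16, kept {S5, S7}.
Then maximize memory: best is 143, kept {S7}.

S7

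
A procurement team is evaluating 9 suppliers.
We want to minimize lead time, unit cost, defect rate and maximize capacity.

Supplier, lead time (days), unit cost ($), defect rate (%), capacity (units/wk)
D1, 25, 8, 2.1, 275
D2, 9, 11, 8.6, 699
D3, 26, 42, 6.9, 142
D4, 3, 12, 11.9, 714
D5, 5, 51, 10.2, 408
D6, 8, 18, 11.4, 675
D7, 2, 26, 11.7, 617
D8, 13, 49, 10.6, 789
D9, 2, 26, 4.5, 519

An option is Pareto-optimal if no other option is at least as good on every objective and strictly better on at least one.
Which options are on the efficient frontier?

D1, D2, D4, D6, D7, D8, D9

D1: not dominated (best unit cost).
D2: not dominated.
D3: dominated by D1 (lead time 25≤26, unit cost 8≤42, defect rate 2.1≤6.9, capacity 275≥142).
D4: not dominated.
D5: dominated by D9 (lead time 2≤5, unit cost 26≤51, defect rate 4.5≤10.2, capacity 519≥408).
D6: not dominated.
D7: not dominated.
D8: not dominated (best capacity).
D9: not dominated.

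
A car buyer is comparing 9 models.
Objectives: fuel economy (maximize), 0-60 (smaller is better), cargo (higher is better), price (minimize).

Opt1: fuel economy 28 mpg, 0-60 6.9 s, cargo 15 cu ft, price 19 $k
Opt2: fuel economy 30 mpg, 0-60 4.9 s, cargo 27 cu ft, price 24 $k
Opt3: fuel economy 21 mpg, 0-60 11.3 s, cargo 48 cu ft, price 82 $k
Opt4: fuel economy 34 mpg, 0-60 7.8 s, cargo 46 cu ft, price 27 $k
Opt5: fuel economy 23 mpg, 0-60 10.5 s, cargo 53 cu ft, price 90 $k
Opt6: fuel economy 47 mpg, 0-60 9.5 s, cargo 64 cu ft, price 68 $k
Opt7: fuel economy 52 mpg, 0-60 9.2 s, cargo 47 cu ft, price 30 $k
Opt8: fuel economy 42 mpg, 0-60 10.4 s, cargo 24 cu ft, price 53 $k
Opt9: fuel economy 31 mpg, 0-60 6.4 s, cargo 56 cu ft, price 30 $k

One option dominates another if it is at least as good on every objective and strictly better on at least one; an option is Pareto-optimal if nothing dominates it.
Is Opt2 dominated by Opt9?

No

Opt9 vs Opt2: Opt9 is worse on 0-60 (6.4 vs 4.9), so it does not dominate Opt2.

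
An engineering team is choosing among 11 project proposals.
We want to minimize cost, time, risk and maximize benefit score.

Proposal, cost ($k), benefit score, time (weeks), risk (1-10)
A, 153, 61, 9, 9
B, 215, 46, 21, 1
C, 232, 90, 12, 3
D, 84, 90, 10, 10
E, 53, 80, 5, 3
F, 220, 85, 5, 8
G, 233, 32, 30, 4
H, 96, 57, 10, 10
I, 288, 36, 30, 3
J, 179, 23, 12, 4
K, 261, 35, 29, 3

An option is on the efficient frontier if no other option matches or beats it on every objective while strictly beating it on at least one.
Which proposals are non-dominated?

A: dominated by E (cost 53≤153, benefit score 80≥61, time 5≤9, risk 3≤9).
B: not dominated (best risk).
C: not dominated.
D: not dominated.
E: not dominated (best cost).
F: not dominated.
G: dominated by B (cost 215≤233, benefit score 46≥32, time 21≤30, risk 1≤4).
H: dominated by D (cost 84≤96, benefit score 90≥57, time 10≤10, risk 10≤10).
I: dominated by B (cost 215≤288, benefit score 46≥36, time 21≤30, risk 1≤3).
J: dominated by E (cost 53≤179, benefit score 80≥23, time 5≤12, risk 3≤4).
K: dominated by B (cost 215≤261, benefit score 46≥35, time 21≤29, risk 1≤3).

B, C, D, E, F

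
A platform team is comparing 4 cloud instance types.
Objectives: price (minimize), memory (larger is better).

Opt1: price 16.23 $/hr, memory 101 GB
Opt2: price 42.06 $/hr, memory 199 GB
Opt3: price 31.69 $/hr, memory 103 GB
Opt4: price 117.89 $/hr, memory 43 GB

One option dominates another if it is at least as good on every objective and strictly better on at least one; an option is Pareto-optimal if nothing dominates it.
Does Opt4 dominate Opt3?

No

Opt4 vs Opt3: Opt4 is worse on price (117.89 vs 31.69), so it does not dominate Opt3.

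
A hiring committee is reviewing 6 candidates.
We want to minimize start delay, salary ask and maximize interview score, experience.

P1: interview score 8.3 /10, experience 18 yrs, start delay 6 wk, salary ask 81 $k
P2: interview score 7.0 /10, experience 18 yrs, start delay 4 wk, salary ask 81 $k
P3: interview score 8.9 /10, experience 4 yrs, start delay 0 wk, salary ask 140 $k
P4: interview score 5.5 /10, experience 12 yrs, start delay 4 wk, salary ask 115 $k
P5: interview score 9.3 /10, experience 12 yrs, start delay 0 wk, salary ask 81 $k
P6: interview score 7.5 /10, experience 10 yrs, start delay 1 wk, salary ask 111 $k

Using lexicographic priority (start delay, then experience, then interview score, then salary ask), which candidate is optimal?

First minimize start delay: best is 0, kept {P3, P5}.
Then maximize experience: best is 12, kept {P5}.

P5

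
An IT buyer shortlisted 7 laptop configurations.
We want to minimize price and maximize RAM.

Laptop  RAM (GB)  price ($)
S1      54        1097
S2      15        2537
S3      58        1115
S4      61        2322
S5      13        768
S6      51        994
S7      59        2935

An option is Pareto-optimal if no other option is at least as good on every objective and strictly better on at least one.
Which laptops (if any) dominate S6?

S1: worse on price (1097 vs 994).
S2: worse on RAM (15 vs 51).
S3: worse on price (1115 vs 994).
S4: worse on price (2322 vs 994).
S5: worse on RAM (13 vs 51).
S7: worse on price (2935 vs 994).
No option dominates S6.

none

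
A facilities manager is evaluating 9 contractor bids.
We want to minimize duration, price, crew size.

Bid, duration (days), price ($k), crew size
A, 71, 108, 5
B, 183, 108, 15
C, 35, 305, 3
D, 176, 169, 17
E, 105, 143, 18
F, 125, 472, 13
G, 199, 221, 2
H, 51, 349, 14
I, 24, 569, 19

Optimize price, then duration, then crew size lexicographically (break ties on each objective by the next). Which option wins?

A

First minimize price: best is 108, kept {A, B}.
Then minimize duration: best is 71, kept {A}.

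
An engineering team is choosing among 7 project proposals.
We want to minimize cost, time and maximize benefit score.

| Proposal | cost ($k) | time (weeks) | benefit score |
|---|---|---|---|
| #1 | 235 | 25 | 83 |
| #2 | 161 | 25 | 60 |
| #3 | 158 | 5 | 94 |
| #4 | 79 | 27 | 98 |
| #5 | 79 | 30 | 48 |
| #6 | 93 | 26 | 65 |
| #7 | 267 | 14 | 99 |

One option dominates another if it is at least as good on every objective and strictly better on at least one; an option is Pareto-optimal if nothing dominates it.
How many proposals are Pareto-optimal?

#1: dominated by #3 (cost 158≤235, time 5≤25, benefit score 94≥83).
#2: dominated by #3 (cost 158≤161, time 5≤25, benefit score 94≥60).
#3: not dominated (best time).
#4: not dominated.
#5: dominated by #4 (cost 79≤79, time 27≤30, benefit score 98≥48).
#6: not dominated.
#7: not dominated (best benefit score).
Pareto-optimal: #3, #4, #6, #7 → 4.

4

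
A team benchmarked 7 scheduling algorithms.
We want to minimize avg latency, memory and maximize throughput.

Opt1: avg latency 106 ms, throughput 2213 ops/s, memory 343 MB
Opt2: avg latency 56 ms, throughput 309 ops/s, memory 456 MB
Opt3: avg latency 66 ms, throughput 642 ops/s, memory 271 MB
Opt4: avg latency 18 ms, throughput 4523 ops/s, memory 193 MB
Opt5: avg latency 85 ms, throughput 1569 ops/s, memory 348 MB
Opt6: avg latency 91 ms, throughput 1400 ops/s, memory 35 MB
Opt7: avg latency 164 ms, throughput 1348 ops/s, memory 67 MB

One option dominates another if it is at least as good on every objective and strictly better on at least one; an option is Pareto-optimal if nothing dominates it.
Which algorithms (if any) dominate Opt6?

none

Opt1: worse on avg latency (106 vs 91).
Opt2: worse on throughput (309 vs 1400).
Opt3: worse on throughput (642 vs 1400).
Opt4: worse on memory (193 vs 35).
Opt5: worse on memory (348 vs 35).
Opt7: worse on avg latency (164 vs 91).
No option dominates Opt6.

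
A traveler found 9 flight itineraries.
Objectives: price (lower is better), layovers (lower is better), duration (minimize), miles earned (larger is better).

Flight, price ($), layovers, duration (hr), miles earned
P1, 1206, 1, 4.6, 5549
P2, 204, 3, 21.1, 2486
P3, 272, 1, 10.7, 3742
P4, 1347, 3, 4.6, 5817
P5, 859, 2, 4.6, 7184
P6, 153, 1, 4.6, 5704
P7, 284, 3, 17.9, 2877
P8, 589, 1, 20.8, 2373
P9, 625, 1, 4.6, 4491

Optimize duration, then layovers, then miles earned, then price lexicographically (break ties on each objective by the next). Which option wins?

P6

First minimize duration: best is 4.6, kept {P1, P4, P5, P6, P9}.
Then minimize layovers: best is 1, kept {P1, P6, P9}.
Then maximize miles earned: best is 5704, kept {P6}.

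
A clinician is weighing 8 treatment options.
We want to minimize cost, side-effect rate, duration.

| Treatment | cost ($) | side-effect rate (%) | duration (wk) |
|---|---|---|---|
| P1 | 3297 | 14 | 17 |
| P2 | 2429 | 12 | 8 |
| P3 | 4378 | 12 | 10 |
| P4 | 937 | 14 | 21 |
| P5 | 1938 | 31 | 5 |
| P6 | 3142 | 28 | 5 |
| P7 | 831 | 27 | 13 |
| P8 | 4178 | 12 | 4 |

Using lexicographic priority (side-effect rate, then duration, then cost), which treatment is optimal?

First minimize side-effect rate: best is 12, kept {P2, P3, P8}.
Then minimize duration: best is 4, kept {P8}.

P8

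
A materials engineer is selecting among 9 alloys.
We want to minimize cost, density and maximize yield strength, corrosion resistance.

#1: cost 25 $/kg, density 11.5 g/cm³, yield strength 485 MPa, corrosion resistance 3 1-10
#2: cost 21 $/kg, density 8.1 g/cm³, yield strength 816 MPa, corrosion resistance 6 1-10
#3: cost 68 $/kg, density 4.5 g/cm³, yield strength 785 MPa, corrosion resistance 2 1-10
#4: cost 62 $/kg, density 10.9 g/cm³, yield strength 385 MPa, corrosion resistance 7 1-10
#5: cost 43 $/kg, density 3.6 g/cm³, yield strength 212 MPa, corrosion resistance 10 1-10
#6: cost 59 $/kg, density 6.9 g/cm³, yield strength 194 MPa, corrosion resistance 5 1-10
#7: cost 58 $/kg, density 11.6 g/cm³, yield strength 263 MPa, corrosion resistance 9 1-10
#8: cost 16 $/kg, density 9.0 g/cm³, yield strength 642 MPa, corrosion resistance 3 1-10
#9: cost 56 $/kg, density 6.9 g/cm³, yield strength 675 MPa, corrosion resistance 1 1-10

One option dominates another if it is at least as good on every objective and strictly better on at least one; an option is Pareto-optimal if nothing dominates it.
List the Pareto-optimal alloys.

#1: dominated by #2 (cost 21≤25, density 8.1≤11.5, yield strength 816≥485, corrosion resistance 6≥3).
#2: not dominated (best yield strength).
#3: not dominated.
#4: not dominated.
#5: not dominated (best density).
#6: dominated by #5 (cost 43≤59, density 3.6≤6.9, yield strength 212≥194, corrosion resistance 10≥5).
#7: not dominated.
#8: not dominated (best cost).
#9: not dominated.

#2, #3, #4, #5, #7, #8, #9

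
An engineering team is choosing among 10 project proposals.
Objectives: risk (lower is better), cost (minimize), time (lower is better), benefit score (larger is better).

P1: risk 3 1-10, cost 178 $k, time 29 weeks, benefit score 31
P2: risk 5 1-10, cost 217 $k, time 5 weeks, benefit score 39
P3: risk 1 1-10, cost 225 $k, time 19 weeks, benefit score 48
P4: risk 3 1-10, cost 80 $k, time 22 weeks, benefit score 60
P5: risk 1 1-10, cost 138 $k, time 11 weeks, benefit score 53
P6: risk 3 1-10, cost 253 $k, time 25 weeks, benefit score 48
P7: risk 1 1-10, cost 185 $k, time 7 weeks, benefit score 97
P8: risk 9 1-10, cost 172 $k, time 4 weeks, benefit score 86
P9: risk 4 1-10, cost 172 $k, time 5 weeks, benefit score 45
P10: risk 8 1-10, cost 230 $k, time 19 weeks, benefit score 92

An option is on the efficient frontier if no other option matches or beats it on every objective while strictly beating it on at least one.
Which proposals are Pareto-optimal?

P4, P5, P7, P8, P9

P1: dominated by P4 (risk 3≤3, cost 80≤178, time 22≤29, benefit score 60≥31).
P2: dominated by P9 (risk 4≤5, cost 172≤217, time 5≤5, benefit score 45≥39).
P3: dominated by P5 (risk 1≤1, cost 138≤225, time 11≤19, benefit score 53≥48).
P4: not dominated (best cost).
P5: not dominated.
P6: dominated by P3 (risk 1≤3, cost 225≤253, time 19≤25, benefit score 48≥48).
P7: not dominated (best benefit score).
P8: not dominated (best time).
P9: not dominated.
P10: dominated by P7 (risk 1≤8, cost 185≤230, time 7≤19, benefit score 97≥92).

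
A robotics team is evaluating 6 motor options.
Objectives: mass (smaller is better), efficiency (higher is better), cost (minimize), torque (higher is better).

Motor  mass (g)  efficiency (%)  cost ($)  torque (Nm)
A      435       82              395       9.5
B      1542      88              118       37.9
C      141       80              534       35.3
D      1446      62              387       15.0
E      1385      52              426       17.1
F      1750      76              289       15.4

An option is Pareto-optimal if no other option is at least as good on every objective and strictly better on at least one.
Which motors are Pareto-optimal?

A, B, C, D, E

A: not dominated.
B: not dominated (best efficiency).
C: not dominated (best mass).
D: not dominated.
E: not dominated.
F: dominated by B (mass 1542≤1750, efficiency 88≥76, cost 118≤289, torque 37.9≥15.4).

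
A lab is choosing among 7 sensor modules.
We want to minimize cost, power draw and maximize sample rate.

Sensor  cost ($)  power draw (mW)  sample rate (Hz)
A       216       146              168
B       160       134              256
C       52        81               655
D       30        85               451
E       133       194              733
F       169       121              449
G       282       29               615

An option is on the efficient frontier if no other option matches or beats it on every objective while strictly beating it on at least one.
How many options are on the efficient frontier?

4

A: dominated by B (cost 160≤216, power draw 134≤146, sample rate 256≥168).
B: dominated by C (cost 52≤160, power draw 81≤134, sample rate 655≥256).
C: not dominated.
D: not dominated (best cost).
E: not dominated (best sample rate).
F: dominated by C (cost 52≤169, power draw 81≤121, sample rate 655≥449).
G: not dominated (best power draw).
Pareto-optimal: C, D, E, G → 4.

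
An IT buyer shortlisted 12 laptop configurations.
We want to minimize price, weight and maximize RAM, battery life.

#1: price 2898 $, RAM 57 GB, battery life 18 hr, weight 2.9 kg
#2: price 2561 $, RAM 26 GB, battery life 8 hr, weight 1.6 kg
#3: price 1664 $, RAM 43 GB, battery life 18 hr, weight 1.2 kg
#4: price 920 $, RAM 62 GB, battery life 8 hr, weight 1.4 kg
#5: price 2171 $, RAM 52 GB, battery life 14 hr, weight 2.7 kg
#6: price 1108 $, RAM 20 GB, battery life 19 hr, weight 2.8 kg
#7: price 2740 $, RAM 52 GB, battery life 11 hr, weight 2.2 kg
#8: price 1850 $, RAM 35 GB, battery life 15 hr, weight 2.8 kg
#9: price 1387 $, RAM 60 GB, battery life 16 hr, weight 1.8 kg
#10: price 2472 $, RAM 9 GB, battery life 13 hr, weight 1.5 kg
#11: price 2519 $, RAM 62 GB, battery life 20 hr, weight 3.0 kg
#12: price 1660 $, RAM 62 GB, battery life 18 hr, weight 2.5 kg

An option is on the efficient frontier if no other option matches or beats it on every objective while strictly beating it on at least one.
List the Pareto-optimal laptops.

#3, #4, #6, #9, #11, #12

#1: dominated by #12 (price 1660≤2898, RAM 62≥57, battery life 18≥18, weight 2.5≤2.9).
#2: dominated by #3 (price 1664≤2561, RAM 43≥26, battery life 18≥8, weight 1.2≤1.6).
#3: not dominated (best weight).
#4: not dominated (best price).
#5: dominated by #9 (price 1387≤2171, RAM 60≥52, battery life 16≥14, weight 1.8≤2.7).
#6: not dominated.
#7: dominated by #9 (price 1387≤2740, RAM 60≥52, battery life 16≥11, weight 1.8≤2.2).
#8: dominated by #3 (price 1664≤1850, RAM 43≥35, battery life 18≥15, weight 1.2≤2.8).
#9: not dominated.
#10: dominated by #3 (price 1664≤2472, RAM 43≥9, battery life 18≥13, weight 1.2≤1.5).
#11: not dominated (best battery life).
#12: not dominated.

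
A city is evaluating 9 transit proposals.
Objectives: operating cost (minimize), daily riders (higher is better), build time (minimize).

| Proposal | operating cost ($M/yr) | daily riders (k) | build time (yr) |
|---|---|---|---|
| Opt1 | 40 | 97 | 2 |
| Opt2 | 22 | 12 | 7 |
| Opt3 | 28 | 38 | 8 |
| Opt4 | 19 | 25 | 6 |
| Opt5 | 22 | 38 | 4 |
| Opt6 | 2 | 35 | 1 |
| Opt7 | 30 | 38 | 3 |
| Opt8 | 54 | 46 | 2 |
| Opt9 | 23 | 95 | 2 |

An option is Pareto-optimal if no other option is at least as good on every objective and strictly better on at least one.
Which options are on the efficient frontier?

Opt1, Opt5, Opt6, Opt9

Opt1: not dominated (best daily riders).
Opt2: dominated by Opt4 (operating cost 19≤22, daily riders 25≥12, build time 6≤7).
Opt3: dominated by Opt5 (operating cost 22≤28, daily riders 38≥38, build time 4≤8).
Opt4: dominated by Opt6 (operating cost 2≤19, daily riders 35≥25, build time 1≤6).
Opt5: not dominated.
Opt6: not dominated (best operating cost).
Opt7: dominated by Opt9 (operating cost 23≤30, daily riders 95≥38, build time 2≤3).
Opt8: dominated by Opt1 (operating cost 40≤54, daily riders 97≥46, build time 2≤2).
Opt9: not dominated.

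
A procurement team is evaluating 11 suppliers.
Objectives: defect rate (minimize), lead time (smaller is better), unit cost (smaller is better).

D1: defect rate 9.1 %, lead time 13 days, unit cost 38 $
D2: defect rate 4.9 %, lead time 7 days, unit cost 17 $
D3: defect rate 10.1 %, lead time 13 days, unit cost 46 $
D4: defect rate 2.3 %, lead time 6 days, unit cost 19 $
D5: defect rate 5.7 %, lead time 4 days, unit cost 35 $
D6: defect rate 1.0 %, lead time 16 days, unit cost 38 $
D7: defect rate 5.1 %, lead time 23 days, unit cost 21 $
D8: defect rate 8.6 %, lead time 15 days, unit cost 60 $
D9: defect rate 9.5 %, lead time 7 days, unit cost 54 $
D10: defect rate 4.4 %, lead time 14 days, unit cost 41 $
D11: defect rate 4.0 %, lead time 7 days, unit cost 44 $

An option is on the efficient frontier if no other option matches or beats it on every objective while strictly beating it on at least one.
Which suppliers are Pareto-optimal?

D1: dominated by D2 (defect rate 4.9≤9.1, lead time 7≤13, unit cost 17≤38).
D2: not dominated (best unit cost).
D3: dominated by D1 (defect rate 9.1≤10.1, lead time 13≤13, unit cost 38≤46).
D4: not dominated.
D5: not dominated (best lead time).
D6: not dominated (best defect rate).
D7: dominated by D2 (defect rate 4.9≤5.1, lead time 7≤23, unit cost 17≤21).
D8: dominated by D2 (defect rate 4.9≤8.6, lead time 7≤15, unit cost 17≤60).
D9: dominated by D2 (defect rate 4.9≤9.5, lead time 7≤7, unit cost 17≤54).
D10: dominated by D4 (defect rate 2.3≤4.4, lead time 6≤14, unit cost 19≤41).
D11: dominated by D4 (defect rate 2.3≤4.0, lead time 6≤7, unit cost 19≤44).

D2, D4, D5, D6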